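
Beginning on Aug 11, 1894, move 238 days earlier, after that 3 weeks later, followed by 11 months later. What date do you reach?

Counting back 238 days from August 11, 1894:
Going back 11 days from August 11, 1894 reaches the end of the previous month; 238 − 11 = 227 left.
July 1894 has 31 days: 227 − 31 = 196 left.
June 1894 has 30 days: 196 − 30 = 166 left.
May 1894 has 31 days: 166 − 31 = 135 left.
April 1894 has 30 days: 135 − 30 = 105 left.
March 1894 has 31 days: 105 − 31 = 74 left.
February 1894 has 28 days (1894 is not a leap year): 74 − 28 = 46 left.
January 1894 has 31 days: 46 − 31 = 15 left.
December 1893 has 31 days; 31 − 15 = 16 → December 16, 1893.
Counting forward 3 weeks (= 21 days) from December 16, 1893:
December has 31 days, so 31 − 16 = 15 days remain after December 16, 1893; 21 − 15 = 6 left.
6 days into January 1894 → January 6, 1894.
Advancing 11 months from January 6, 1894:
month 1 + 11 = 12 → December 1894.
Day 6 is valid in December, giving December 6, 1894.

December 6, 1894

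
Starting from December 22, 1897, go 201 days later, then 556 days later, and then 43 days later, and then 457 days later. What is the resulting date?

Advancing 201 days from December 22, 1897:
December has 31 days, so 31 − 22 = 9 days remain after December 22, 1897; 201 − 9 = 192 left.
January 1898 has 31 days: 192 − 31 = 161 left.
February 1898 has 28 days (1898 is not a leap year): 161 − 28 = 133 left.
March 1898 has 31 days: 133 − 31 = 102 left.
April 1898 has 30 days: 102 − 30 = 72 left.
May 1898 has 31 days: 72 − 31 = 41 left.
June 1898 has 30 days: 41 − 30 = 11 left.
11 days into July 1898 → July 11, 1898.
Advancing 556 days from July 11, 1898:
July has 31 days, so 31 − 11 = 20 days remain after July 11, 1898; 556 − 20 = 536 left.
August 1898 has 31 days: 536 − 31 = 505 left.
September 1898 has 30 days: 505 − 30 = 475 left.
October 1898 has 31 days: 475 − 31 = 444 left.
November 1898 has 30 days: 444 − 30 = 414 left.
December 1898 has 31 days: 414 − 31 = 383 left.
January 1899 has 31 days: 383 − 31 = 352 left.
February 1899 has 28 days (1899 is not a leap year): 352 − 28 = 324 left.
March 1899 has 31 days: 324 − 31 = 293 left.
April 1899 has 30 days: 293 − 30 = 263 left.
May 1899 has 31 days: 263 − 31 = 232 left.
June 1899 has 30 days: 232 − 30 = 202 left.
July 1899 has 31 days: 202 − 31 = 171 left.
August 1899 has 31 days: 171 − 31 = 140 left.
September 1899 has 30 days: 140 − 30 = 110 left.
October 1899 has 31 days: 110 − 31 = 79 left.
November 1899 has 30 days: 79 − 30 = 49 left.
December 1899 has 31 days: 49 − 31 = 18 left.
18 days into January 1900 → January 18, 1900.
Advancing 43 days from January 18, 1900:
January has 31 days, so 31 − 18 = 13 days remain after January 18, 1900; 43 − 13 = 30 left.
February 1900 has 28 days (1900 is not a leap year (divisible by 100 but not 400)): 30 − 28 = 2 left.
2 days into March 1900 → March 2, 1900.
Advancing 457 days from March 2, 1900:
March has 31 days, so 31 − 2 = 29 days remain after March 2, 1900; 457 − 29 = 428 left.
April 1900 has 30 days: 428 − 30 = 398 left.
May 1900 has 31 days: 398 − 31 = 367 left.
June 1900 has 30 days: 367 − 30 = 337 left.
July 1900 has 31 days: 337 − 31 = 306 left.
August 1900 has 31 days: 306 − 31 = 275 left.
September 1900 has 30 days: 275 − 30 = 245 left.
October 1900 has 31 days: 245 − 31 = 214 left.
November 1900 has 30 days: 214 − 30 = 184 left.
December 1900 has 31 days: 184 − 31 = 153 left.
January 1901 has 31 days: 153 − 31 = 122 left.
February 1901 has 28 days (1901 is not a leap year): 122 − 28 = 94 left.
March 1901 has 31 days: 94 − 31 = 63 left.
April 1901 has 30 days: 63 − 30 = 33 left.
May 1901 has 31 days: 33 − 31 = 2 left.
2 days into June 1901 → June 2, 1901.

June 2, 1901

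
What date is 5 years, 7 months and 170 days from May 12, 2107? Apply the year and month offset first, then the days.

May 31, 2113

Counting forward 5 years, 7 months and 170 days from May 12, 2107: first the month/year part, then the days.
+5 years → 2112; month 5 + 7 = 12 → December 2112.
Day 12 is valid in December, giving December 12, 2112.
Now add 170 days from December 12, 2112.
December has 31 days, so 31 − 12 = 19 days remain after December 12, 2112; 170 − 19 = 151 left.
January 2113 has 31 days: 151 − 31 = 120 left.
February 2113 has 28 days (2113 is not a leap year): 120 − 28 = 92 left.
March 2113 has 31 days: 92 − 31 = 61 left.
April 2113 has 30 days: 61 − 30 = 31 left.
31 days into May 2113 → May 31, 2113.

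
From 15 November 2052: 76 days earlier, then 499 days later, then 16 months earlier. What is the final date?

September 12, 2052

Counting back 76 days from November 15, 2052:
Going back 15 days from November 15, 2052 reaches the end of the previous month; 76 − 15 = 61 left.
October 2052 has 31 days: 61 − 31 = 30 left.
September 2052 has 30 days: 30 − 30 = 0 left.
August 2052 has 31 days; 31 − 0 = 31 → August 31, 2052.
Counting forward 499 days from August 31, 2052:
August has 31 days, so 31 − 31 = 0 days remain after August 31, 2052; 499 − 0 = 499 left.
September 2052 has 30 days: 499 − 30 = 469 left.
October 2052 has 31 days: 469 − 31 = 438 left.
November 2052 has 30 days: 438 − 30 = 408 left.
December 2052 has 31 days: 408 − 31 = 377 left.
January 2053 has 31 days: 377 − 31 = 346 left.
February 2053 has 28 days (2053 is not a leap year): 346 − 28 = 318 left.
March 2053 has 31 days: 318 − 31 = 287 left.
April 2053 has 30 days: 287 − 30 = 257 left.
May 2053 has 31 days: 257 − 31 = 226 left.
June 2053 has 30 days: 226 − 30 = 196 left.
July 2053 has 31 days: 196 − 31 = 165 left.
August 2053 has 31 days: 165 − 31 = 134 left.
September 2053 has 30 days: 134 − 30 = 104 left.
October 2053 has 31 days: 104 − 31 = 73 left.
November 2053 has 30 days: 73 − 30 = 43 left.
December 2053 has 31 days: 43 − 31 = 12 left.
12 days into January 2054 → January 12, 2054.
Going back 16 months from January 12, 2054:
month 1 − 16 = -15, which is month 9 of year 2052 → September 2052.
Day 12 is valid in September, giving September 12, 2052.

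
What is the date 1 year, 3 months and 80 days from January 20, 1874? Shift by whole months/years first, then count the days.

July 9, 1875

Counting forward 1 year, 3 months and 80 days from January 20, 1874: first the month/year part, then the days.
+1 year → 1875; month 1 + 3 = 4 → April 1875.
Day 20 is valid in April, giving April 20, 1875.
Now add 80 days from April 20, 1875.
April has 30 days, so 30 − 20 = 10 days remain after April 20, 1875; 80 − 10 = 70 left.
May 1875 has 31 days: 70 − 31 = 39 left.
June 1875 has 30 days: 39 − 30 = 9 left.
9 days into July 1875 → July 9, 1875.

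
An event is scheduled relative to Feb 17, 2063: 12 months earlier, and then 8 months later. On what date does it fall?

October 17, 2062

Going back 12 months from February 17, 2063:
month 2 − 12 = -10, which is month 2 of year 2062 → February 2062.
Day 17 is valid in February, giving February 17, 2062.
Advancing 8 months from February 17, 2062:
month 2 + 8 = 10 → October 2062.
Day 17 is valid in October, giving October 17, 2062.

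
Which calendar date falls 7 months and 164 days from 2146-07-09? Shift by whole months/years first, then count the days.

July 23, 2147

Counting forward 7 months and 164 days from July 9, 2146: first the month/year part, then the days.
month 7 + 7 = 14, which is month 2 of year 2147 → February 2147.
Day 9 is valid in February, giving February 9, 2147.
Now add 164 days from February 9, 2147.
February has 28 days, so 28 − 9 = 19 days remain after February 9, 2147; 164 − 19 = 145 left.
March 2147 has 31 days: 145 − 31 = 114 left.
April 2147 has 30 days: 114 − 30 = 84 left.
May 2147 has 31 days: 84 − 31 = 53 left.
June 2147 has 30 days: 53 − 30 = 23 left.
23 days into July 2147 → July 23, 2147.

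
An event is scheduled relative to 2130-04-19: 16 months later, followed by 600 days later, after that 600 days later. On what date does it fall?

Advancing 16 months from April 19, 2130:
month 4 + 16 = 20, which is month 8 of year 2131 → August 2131.
Day 19 is valid in August, giving August 19, 2131.
Counting forward 600 days from August 19, 2131:
August has 31 days, so 31 − 19 = 12 days remain after August 19, 2131; 600 − 12 = 588 left.
September 2131 has 30 days: 588 − 30 = 558 left.
October 2131 has 31 days: 558 − 31 = 527 left.
November 2131 has 30 days: 527 − 30 = 497 left.
December 2131 has 31 days: 497 − 31 = 466 left.
January 2132 has 31 days: 466 − 31 = 435 left.
February 2132 has 29 days (2132 is a leap year): 435 − 29 = 406 left.
March 2132 has 31 days: 406 − 31 = 375 left.
April 2132 has 30 days: 375 − 30 = 345 left.
May 2132 has 31 days: 345 − 31 = 314 left.
June 2132 has 30 days: 314 − 30 = 284 left.
July 2132 has 31 days: 284 − 31 = 253 left.
August 2132 has 31 days: 253 − 31 = 222 left.
September 2132 has 30 days: 222 − 30 = 192 left.
October 2132 has 31 days: 192 − 31 = 161 left.
November 2132 has 30 days: 161 − 30 = 131 left.
December 2132 has 31 days: 131 − 31 = 100 left.
January 2133 has 31 days: 100 − 31 = 69 left.
February 2133 has 28 days (2133 is not a leap year): 69 − 28 = 41 left.
March 2133 has 31 days: 41 − 31 = 10 left.
10 days into April 2133 → April 10, 2133.
Counting forward 600 days from April 10, 2133:
April has 30 days, so 30 − 10 = 20 days remain after April 10, 2133; 600 − 20 = 580 left.
May 2133 has 31 days: 580 − 31 = 549 left.
June 2133 has 30 days: 549 − 30 = 519 left.
July 2133 has 31 days: 519 − 31 = 488 left.
August 2133 has 31 days: 488 − 31 = 457 left.
September 2133 has 30 days: 457 − 30 = 427 left.
October 2133 has 31 days: 427 − 31 = 396 left.
November 2133 has 30 days: 396 − 30 = 366 left.
December 2133 has 31 days: 366 − 31 = 335 left.
January 2134 has 31 days: 335 − 31 = 304 left.
February 2134 has 28 days (2134 is not a leap year): 304 − 28 = 276 left.
March 2134 has 31 days: 276 − 31 = 245 left.
April 2134 has 30 days: 245 − 30 = 215 left.
May 2134 has 31 days: 215 − 31 = 184 left.
June 2134 has 30 days: 184 − 30 = 154 left.
July 2134 has 31 days: 154 − 31 = 123 left.
August 2134 has 31 days: 123 − 31 = 92 left.
September 2134 has 30 days: 92 − 30 = 62 left.
October 2134 has 31 days: 62 − 31 = 31 left.
November 2134 has 30 days: 31 − 30 = 1 left.
1 day into December 2134 → December 1, 2134.

December 1, 2134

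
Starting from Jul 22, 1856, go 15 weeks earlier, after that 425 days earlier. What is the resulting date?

February 8, 1855

Counting back 15 weeks (= 105 days) from July 22, 1856:
Going back 22 days from July 22, 1856 reaches the end of the previous month; 105 − 22 = 83 left.
June 1856 has 30 days: 83 − 30 = 53 left.
May 1856 has 31 days: 53 − 31 = 22 left.
April 1856 has 30 days; 30 − 22 = 8 → April 8, 1856.
Subtracting 425 days from April 8, 1856:
Going back 8 days from April 8, 1856 reaches the end of the previous month; 425 − 8 = 417 left.
March 1856 has 31 days: 417 − 31 = 386 left.
February 1856 has 29 days (1856 is a leap year): 386 − 29 = 357 left.
January 1856 has 31 days: 357 − 31 = 326 left.
December 1855 has 31 days: 326 − 31 = 295 left.
November 1855 has 30 days: 295 − 30 = 265 left.
October 1855 has 31 days: 265 − 31 = 234 left.
September 1855 has 30 days: 234 − 30 = 204 left.
August 1855 has 31 days: 204 − 31 = 173 left.
July 1855 has 31 days: 173 − 31 = 142 left.
June 1855 has 30 days: 142 − 30 = 112 left.
May 1855 has 31 days: 112 − 31 = 81 left.
April 1855 has 30 days: 81 − 30 = 51 left.
March 1855 has 31 days: 51 − 31 = 20 left.
February 1855 has 28 days; 28 − 20 = 8 → February 8, 1855.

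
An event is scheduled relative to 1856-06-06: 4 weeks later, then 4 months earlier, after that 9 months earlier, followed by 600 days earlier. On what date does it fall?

Counting forward 4 weeks (= 28 days) from June 6, 1856:
June has 30 days, so 30 − 6 = 24 days remain after June 6, 1856; 28 − 24 = 4 left.
4 days into July 1856 → July 4, 1856.
Counting back 4 months from July 4, 1856:
month 7 − 4 = 3 → March 1856.
Day 4 is valid in March, giving March 4, 1856.
Subtracting 9 months from March 4, 1856:
month 3 − 9 = -6, which is month 6 of year 1855 → June 1855.
Day 4 is valid in June, giving June 4, 1855.
Counting back 600 days from June 4, 1855:
Going back 4 days from June 4, 1855 reaches the end of the previous month; 600 − 4 = 596 left.
May 1855 has 31 days: 596 − 31 = 565 left.
April 1855 has 30 days: 565 − 30 = 535 left.
March 1855 has 31 days: 535 − 31 = 504 left.
February 1855 has 28 days (1855 is not a leap year): 504 − 28 = 476 left.
January 1855 has 31 days: 476 − 31 = 445 left.
December 1854 has 31 days: 445 − 31 = 414 left.
November 1854 has 30 days: 414 − 30 = 384 left.
October 1854 has 31 days: 384 − 31 = 353 left.
September 1854 has 30 days: 353 − 30 = 323 left.
August 1854 has 31 days: 323 − 31 = 292 left.
July 1854 has 31 days: 292 − 31 = 261 left.
June 1854 has 30 days: 261 − 30 = 231 left.
May 1854 has 31 days: 231 − 31 = 200 left.
April 1854 has 30 days: 200 − 30 = 170 left.
March 1854 has 31 days: 170 − 31 = 139 left.
February 1854 has 28 days (1854 is not a leap year): 139 − 28 = 111 left.
January 1854 has 31 days: 111 − 31 = 80 left.
December 1853 has 31 days: 80 − 31 = 49 left.
November 1853 has 30 days: 49 − 30 = 19 left.
October 1853 has 31 days; 31 − 19 = 12 → October 12, 1853.

October 12, 1853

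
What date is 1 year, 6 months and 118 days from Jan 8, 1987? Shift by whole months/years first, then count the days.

November 3, 1988

Counting forward 1 year, 6 months and 118 days from January 8, 1987: first the month/year part, then the days.
+1 year → 1988; month 1 + 6 = 7 → July 1988.
Day 8 is valid in July, giving July 8, 1988.
Now add 118 days from July 8, 1988.
July has 31 days, so 31 − 8 = 23 days remain after July 8, 1988; 118 − 23 = 95 left.
August 1988 has 31 days: 95 − 31 = 64 left.
September 1988 has 30 days: 64 − 30 = 34 left.
October 1988 has 31 days: 34 − 31 = 3 left.
3 days into November 1988 → November 3, 1988.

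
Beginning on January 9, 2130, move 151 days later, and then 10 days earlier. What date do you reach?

May 30, 2130

Adding 151 days from January 9, 2130:
January has 31 days, so 31 − 9 = 22 days remain after January 9, 2130; 151 − 22 = 129 left.
February 2130 has 28 days (2130 is not a leap year): 129 − 28 = 101 left.
March 2130 has 31 days: 101 − 31 = 70 left.
April 2130 has 30 days: 70 − 30 = 40 left.
May 2130 has 31 days: 40 − 31 = 9 left.
9 days into June 2130 → June 9, 2130.
Going back 10 days from June 9, 2130:
Going back 9 days from June 9, 2130 reaches the end of the previous month; 10 − 9 = 1 left.
May 2130 has 31 days; 31 − 1 = 30 → May 30, 2130.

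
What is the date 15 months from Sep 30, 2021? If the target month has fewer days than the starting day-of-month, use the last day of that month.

December 30, 2022

Counting forward 15 months from September 30, 2021.
month 9 + 15 = 24, which is month 12 of year 2022 → December 2022.
Day 30 is valid in December, giving December 30, 2022.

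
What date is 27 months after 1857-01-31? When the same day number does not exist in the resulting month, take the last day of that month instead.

Adding 27 months from January 31, 1857.
month 1 + 27 = 28, which is month 4 of year 1859 → April 1859.
April 1859 has only 30 days and the start was day 31, so the date clamps to April 30, 1859.

April 30, 1859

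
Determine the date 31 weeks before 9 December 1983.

May 6, 1983

Counting back 31 weeks = 217 days from December 9, 1983.
Going back 9 days from December 9, 1983 reaches the end of the previous month; 217 − 9 = 208 left.
November 1983 has 30 days: 208 − 30 = 178 left.
October 1983 has 31 days: 178 − 31 = 147 left.
September 1983 has 30 days: 147 − 30 = 117 left.
August 1983 has 31 days: 117 − 31 = 86 left.
July 1983 has 31 days: 86 − 31 = 55 left.
June 1983 has 30 days: 55 − 30 = 25 left.
May 1983 has 31 days; 31 − 25 = 6 → May 6, 1983.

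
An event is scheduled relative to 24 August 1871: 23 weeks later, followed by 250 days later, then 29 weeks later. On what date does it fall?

Advancing 23 weeks (= 161 days) from August 24, 1871:
August has 31 days, so 31 − 24 = 7 days remain after August 24, 1871; 161 − 7 = 154 left.
September 1871 has 30 days: 154 − 30 = 124 left.
October 1871 has 31 days: 124 − 31 = 93 left.
November 1871 has 30 days: 93 − 30 = 63 left.
December 1871 has 31 days: 63 − 31 = 32 left.
January 1872 has 31 days: 32 − 31 = 1 left.
1 day into February 1872 → February 1, 1872.
Advancing 250 days from February 1, 1872:
February has 29 days, so 29 − 1 = 28 days remain after February 1, 1872; 250 − 28 = 222 left.
March 1872 has 31 days: 222 − 31 = 191 left.
April 1872 has 30 days: 191 − 30 = 161 left.
May 1872 has 31 days: 161 − 31 = 130 left.
June 1872 has 30 days: 130 − 30 = 100 left.
July 1872 has 31 days: 100 − 31 = 69 left.
August 1872 has 31 days: 69 − 31 = 38 left.
September 1872 has 30 days: 38 − 30 = 8 left.
8 days into October 1872 → October 8, 1872.
Counting forward 29 weeks (= 203 days) from October 8, 1872:
October has 31 days, so 31 − 8 = 23 days remain after October 8, 1872; 203 − 23 = 180 left.
November 1872 has 30 days: 180 − 30 = 150 left.
December 1872 has 31 days: 150 − 31 = 119 left.
January 1873 has 31 days: 119 − 31 = 88 left.
February 1873 has 28 days (1873 is not a leap year): 88 − 28 = 60 left.
March 1873 has 31 days: 60 − 31 = 29 left.
29 days into April 1873 → April 29, 1873.

April 29, 1873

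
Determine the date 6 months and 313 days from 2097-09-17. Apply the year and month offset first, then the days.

Counting forward 6 months and 313 days from September 17, 2097: first the month/year part, then the days.
month 9 + 6 = 15, which is month 3 of year 2098 → March 2098.
Day 17 is valid in March, giving March 17, 2098.
Now add 313 days from March 17, 2098.
March has 31 days, so 31 − 17 = 14 days remain after March 17, 2098; 313 − 14 = 299 left.
April 2098 has 30 days: 299 − 30 = 269 left.
May 2098 has 31 days: 269 − 31 = 238 left.
June 2098 has 30 days: 238 − 30 = 208 left.
July 2098 has 31 days: 208 − 31 = 177 left.
August 2098 has 31 days: 177 − 31 = 146 left.
September 2098 has 30 days: 146 − 30 = 116 left.
October 2098 has 31 days: 116 − 31 = 85 left.
November 2098 has 30 days: 85 − 30 = 55 left.
December 2098 has 31 days: 55 − 31 = 24 left.
24 days into January 2099 → January 24, 2099.

January 24, 2099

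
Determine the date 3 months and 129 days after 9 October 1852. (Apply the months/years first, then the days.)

May 18, 1853

Adding 3 months and 129 days from October 9, 1852: first the month/year part, then the days.
month 10 + 3 = 13, which is month 1 of year 1853 → January 1853.
Day 9 is valid in January, giving January 9, 1853.
Now add 129 days from January 9, 1853.
January has 31 days, so 31 − 9 = 22 days remain after January 9, 1853; 129 − 22 = 107 left.
February 1853 has 28 days (1853 is not a leap year): 107 − 28 = 79 left.
March 1853 has 31 days: 79 − 31 = 48 left.
April 1853 has 30 days: 48 − 30 = 18 left.
18 days into May 1853 → May 18, 1853.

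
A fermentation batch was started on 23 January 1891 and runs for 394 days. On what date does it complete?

February 21, 1892

Adding 394 days from January 23, 1891.
January has 31 days, so 31 − 23 = 8 days remain after January 23, 1891; 394 − 8 = 386 left.
February 1891 has 28 days (1891 is not a leap year): 386 − 28 = 358 left.
March 1891 has 31 days: 358 − 31 = 327 left.
April 1891 has 30 days: 327 − 30 = 297 left.
May 1891 has 31 days: 297 − 31 = 266 left.
June 1891 has 30 days: 266 − 30 = 236 left.
July 1891 has 31 days: 236 − 31 = 205 left.
August 1891 has 31 days: 205 − 31 = 174 left.
September 1891 has 30 days: 174 − 30 = 144 left.
October 1891 has 31 days: 144 − 31 = 113 left.
November 1891 has 30 days: 113 − 30 = 83 left.
December 1891 has 31 days: 83 − 31 = 52 left.
January 1892 has 31 days: 52 − 31 = 21 left.
21 days into February 1892 → February 21, 1892.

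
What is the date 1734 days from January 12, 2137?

October 12, 2141

Counting forward 1734 days from January 12, 2137.
January has 31 days, so 31 − 12 = 19 days remain after January 12, 2137; 1734 − 19 = 1715 left.
February 2137 has 28 days (2137 is not a leap year): 1715 − 28 = 1687 left.
March 2137 has 31 days: 1687 − 31 = 1656 left.
April 2137 has 30 days: 1656 − 30 = 1626 left.
May 2137 has 31 days: 1626 − 31 = 1595 left.
June 2137 has 30 days: 1595 − 30 = 1565 left.
July 2137 has 31 days: 1565 − 31 = 1534 left.
August 2137 has 31 days: 1534 − 31 = 1503 left.
September 2137 has 30 days: 1503 − 30 = 1473 left.
October 2137 has 31 days: 1473 − 31 = 1442 left.
November 2137 has 30 days: 1442 − 30 = 1412 left.
December 2137 has 31 days: 1412 − 31 = 1381 left.
January 2138 has 31 days: 1381 − 31 = 1350 left.
February 2138 has 28 days (2138 is not a leap year): 1350 − 28 = 1322 left.
March 2138 has 31 days: 1322 − 31 = 1291 left.
April 2138 has 30 days: 1291 − 30 = 1261 left.
May 2138 has 31 days: 1261 − 31 = 1230 left.
June 2138 has 30 days: 1230 − 30 = 1200 left.
July 2138 has 31 days: 1200 − 31 = 1169 left.
August 2138 has 31 days: 1169 − 31 = 1138 left.
September 2138 has 30 days: 1138 − 30 = 1108 left.
October 2138 has 31 days: 1108 − 31 = 1077 left.
November 2138 has 30 days: 1077 − 30 = 1047 left.
December 2138 has 31 days: 1047 − 31 = 1016 left.
January 2139 has 31 days: 1016 − 31 = 985 left.
February 2139 has 28 days (2139 is not a leap year): 985 − 28 = 957 left.
March 2139 has 31 days: 957 − 31 = 926 left.
April 2139 has 30 days: 926 − 30 = 896 left.
May 2139 has 31 days: 896 − 31 = 865 left.
June 2139 has 30 days: 865 − 30 = 835 left.
July 2139 has 31 days: 835 − 31 = 804 left.
August 2139 has 31 days: 804 − 31 = 773 left.
September 2139 has 30 days: 773 − 30 = 743 left.
October 2139 has 31 days: 743 − 31 = 712 left.
November 2139 has 30 days: 712 − 30 = 682 left.
December 2139 has 31 days: 682 − 31 = 651 left.
January 2140 has 31 days: 651 − 31 = 620 left.
February 2140 has 29 days (2140 is a leap year): 620 − 29 = 591 left.
March 2140 has 31 days: 591 − 31 = 560 left.
April 2140 has 30 days: 560 − 30 = 530 left.
May 2140 has 31 days: 530 − 31 = 499 left.
June 2140 has 30 days: 499 − 30 = 469 left.
July 2140 has 31 days: 469 − 31 = 438 left.
August 2140 has 31 days: 438 − 31 = 407 left.
September 2140 has 30 days: 407 − 30 = 377 left.
October 2140 has 31 days: 377 − 31 = 346 left.
November 2140 has 30 days: 346 − 30 = 316 left.
December 2140 has 31 days: 316 − 31 = 285 left.
January 2141 has 31 days: 285 − 31 = 254 left.
February 2141 has 28 days (2141 is not a leap year): 254 − 28 = 226 left.
March 2141 has 31 days: 226 − 31 = 195 left.
April 2141 has 30 days: 195 − 30 = 165 left.
May 2141 has 31 days: 165 − 31 = 134 left.
June 2141 has 30 days: 134 − 30 = 104 left.
July 2141 has 31 days: 104 − 31 = 73 left.
August 2141 has 31 days: 73 − 31 = 42 left.
September 2141 has 30 days: 42 − 30 = 12 left.
12 days into October 2141 → October 12, 2141.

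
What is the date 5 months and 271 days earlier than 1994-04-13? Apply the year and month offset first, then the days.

February 15, 1993

Going back 5 months and 271 days from April 13, 1994: first the month/year part, then the days.
month 4 − 5 = -1, which is month 11 of year 1993 → November 1993.
Day 13 is valid in November, giving November 13, 1993.
Now subtract 271 days from November 13, 1993.
Going back 13 days from November 13, 1993 reaches the end of the previous month; 271 − 13 = 258 left.
October 1993 has 31 days: 258 − 31 = 227 left.
September 1993 has 30 days: 227 − 30 = 197 left.
August 1993 has 31 days: 197 − 31 = 166 left.
July 1993 has 31 days: 166 − 31 = 135 left.
June 1993 has 30 days: 135 − 30 = 105 left.
May 1993 has 31 days: 105 − 31 = 74 left.
April 1993 has 30 days: 74 − 30 = 44 left.
March 1993 has 31 days: 44 − 31 = 13 left.
February 1993 has 28 days; 28 − 13 = 15 → February 15, 1993.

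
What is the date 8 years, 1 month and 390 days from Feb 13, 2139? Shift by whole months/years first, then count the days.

Counting forward 8 years, 1 month and 390 days from February 13, 2139: first the month/year part, then the days.
+8 years → 2147; month 2 + 1 = 3 → March 2147.
Day 13 is valid in March, giving March 13, 2147.
Now add 390 days from March 13, 2147.
March has 31 days, so 31 − 13 = 18 days remain after March 13, 2147; 390 − 18 = 372 left.
April 2147 has 30 days: 372 − 30 = 342 left.
May 2147 has 31 days: 342 − 31 = 311 left.
June 2147 has 30 days: 311 − 30 = 281 left.
July 2147 has 31 days: 281 − 31 = 250 left.
August 2147 has 31 days: 250 − 31 = 219 left.
September 2147 has 30 days: 219 − 30 = 189 left.
October 2147 has 31 days: 189 − 31 = 158 left.
November 2147 has 30 days: 158 − 30 = 128 left.
December 2147 has 31 days: 128 − 31 = 97 left.
January 2148 has 31 days: 97 − 31 = 66 left.
February 2148 has 29 days (2148 is a leap year): 66 − 29 = 37 left.
March 2148 has 31 days: 37 − 31 = 6 left.
6 days into April 2148 → April 6, 2148.

April 6, 2148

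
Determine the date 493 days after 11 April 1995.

Adding 493 days from April 11, 1995.
April has 30 days, so 30 − 11 = 19 days remain after April 11, 1995; 493 − 19 = 474 left.
May 1995 has 31 days: 474 − 31 = 443 left.
June 1995 has 30 days: 443 − 30 = 413 left.
July 1995 has 31 days: 413 − 31 = 382 left.
August 1995 has 31 days: 382 − 31 = 351 left.
September 1995 has 30 days: 351 − 30 = 321 left.
October 1995 has 31 days: 321 − 31 = 290 left.
November 1995 has 30 days: 290 − 30 = 260 left.
December 1995 has 31 days: 260 − 31 = 229 left.
January 1996 has 31 days: 229 − 31 = 198 left.
February 1996 has 29 days (1996 is a leap year): 198 − 29 = 169 left.
March 1996 has 31 days: 169 − 31 = 138 left.
April 1996 has 30 days: 138 − 30 = 108 left.
May 1996 has 31 days: 108 − 31 = 77 left.
June 1996 has 30 days: 77 − 30 = 47 left.
July 1996 has 31 days: 47 − 31 = 16 left.
16 days into August 1996 → August 16, 1996.

August 16, 1996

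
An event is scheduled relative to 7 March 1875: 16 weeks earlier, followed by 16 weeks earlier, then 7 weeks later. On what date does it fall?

September 13, 1874

Going back 16 weeks (= 112 days) from March 7, 1875:
Going back 7 days from March 7, 1875 reaches the end of the previous month; 112 − 7 = 105 left.
February 1875 has 28 days (1875 is not a leap year): 105 − 28 = 77 left.
January 1875 has 31 days: 77 − 31 = 46 left.
December 1874 has 31 days: 46 − 31 = 15 left.
November 1874 has 30 days; 30 − 15 = 15 → November 15, 1874.
Counting back 16 weeks (= 112 days) from November 15, 1874:
Going back 15 days from November 15, 1874 reaches the end of the previous month; 112 − 15 = 97 left.
October 1874 has 31 days: 97 − 31 = 66 left.
September 1874 has 30 days: 66 − 30 = 36 left.
August 1874 has 31 days: 36 − 31 = 5 left.
July 1874 has 31 days; 31 − 5 = 26 → July 26, 1874.
Adding 7 weeks (= 49 days) from July 26, 1874:
July has 31 days, so 31 − 26 = 5 days remain after July 26, 1874; 49 − 5 = 44 left.
August 1874 has 31 days: 44 − 31 = 13 left.
13 days into September 1874 → September 13, 1874.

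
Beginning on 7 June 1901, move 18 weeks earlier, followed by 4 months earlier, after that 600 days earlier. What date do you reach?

February 8, 1899

Going back 18 weeks (= 126 days) from June 7, 1901:
Going back 7 days from June 7, 1901 reaches the end of the previous month; 126 − 7 = 119 left.
May 1901 has 31 days: 119 − 31 = 88 left.
April 1901 has 30 days: 88 − 30 = 58 left.
March 1901 has 31 days: 58 − 31 = 27 left.
February 1901 has 28 days; 28 − 27 = 1 → February 1, 1901.
Subtracting 4 months from February 1, 1901:
month 2 − 4 = -2, which is month 10 of year 1900 → October 1900.
Day 1 is valid in October, giving October 1, 1900.
Subtracting 600 days from October 1, 1900:
Going back 1 day from October 1, 1900 reaches the end of the previous month; 600 − 1 = 599 left.
September 1900 has 30 days: 599 − 30 = 569 left.
August 1900 has 31 days: 569 − 31 = 538 left.
July 1900 has 31 days: 538 − 31 = 507 left.
June 1900 has 30 days: 507 − 30 = 477 left.
May 1900 has 31 days: 477 − 31 = 446 left.
April 1900 has 30 days: 446 − 30 = 416 left.
March 1900 has 31 days: 416 − 31 = 385 left.
February 1900 has 28 days (1900 is not a leap year (divisible by 100 but not 400)): 385 − 28 = 357 left.
January 1900 has 31 days: 357 − 31 = 326 left.
December 1899 has 31 days: 326 − 31 = 295 left.
November 1899 has 30 days: 295 − 30 = 265 left.
October 1899 has 31 days: 265 − 31 = 234 left.
September 1899 has 30 days: 234 − 30 = 204 left.
August 1899 has 31 days: 204 − 31 = 173 left.
July 1899 has 31 days: 173 − 31 = 142 left.
June 1899 has 30 days: 142 − 30 = 112 left.
May 1899 has 31 days: 112 − 31 = 81 left.
April 1899 has 30 days: 81 − 30 = 51 left.
March 1899 has 31 days: 51 − 31 = 20 left.
February 1899 has 28 days; 28 − 20 = 8 → February 8, 1899.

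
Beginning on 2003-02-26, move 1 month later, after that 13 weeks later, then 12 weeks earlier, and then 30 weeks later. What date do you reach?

October 29, 2003

Adding 1 month from February 26, 2003:
month 2 + 1 = 3 → March 2003.
Day 26 is valid in March, giving March 26, 2003.
Advancing 13 weeks (= 91 days) from March 26, 2003:
March has 31 days, so 31 − 26 = 5 days remain after March 26, 2003; 91 − 5 = 86 left.
April 2003 has 30 days: 86 − 30 = 56 left.
May 2003 has 31 days: 56 − 31 = 25 left.
25 days into June 2003 → June 25, 2003.
Counting back 12 weeks (= 84 days) from June 25, 2003:
Going back 25 days from June 25, 2003 reaches the end of the previous month; 84 − 25 = 59 left.
May 2003 has 31 days: 59 − 31 = 28 left.
April 2003 has 30 days; 30 − 28 = 2 → April 2, 2003.
Advancing 30 weeks (= 210 days) from April 2, 2003:
April has 30 days, so 30 − 2 = 28 days remain after April 2, 2003; 210 − 28 = 182 left.
May 2003 has 31 days: 182 − 31 = 151 left.
June 2003 has 30 days: 151 − 30 = 121 left.
July 2003 has 31 days: 121 − 31 = 90 left.
August 2003 has 31 days: 90 − 31 = 59 left.
September 2003 has 30 days: 59 − 30 = 29 left.
29 days into October 2003 → October 29, 2003.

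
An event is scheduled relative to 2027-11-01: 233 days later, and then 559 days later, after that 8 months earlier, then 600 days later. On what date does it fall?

December 22, 2030

Counting forward 233 days from November 1, 2027:
November has 30 days, so 30 − 1 = 29 days remain after November 1, 2027; 233 − 29 = 204 left.
December 2027 has 31 days: 204 − 31 = 173 left.
January 2028 has 31 days: 173 − 31 = 142 left.
February 2028 has 29 days (2028 is a leap year): 142 − 29 = 113 left.
March 2028 has 31 days: 113 − 31 = 82 left.
April 2028 has 30 days: 82 − 30 = 52 left.
May 2028 has 31 days: 52 − 31 = 21 left.
21 days into June 2028 → June 21, 2028.
Adding 559 days from June 21, 2028:
June has 30 days, so 30 − 21 = 9 days remain after June 21, 2028; 559 − 9 = 550 left.
July 2028 has 31 days: 550 − 31 = 519 left.
August 2028 has 31 days: 519 − 31 = 488 left.
September 2028 has 30 days: 488 − 30 = 458 left.
October 2028 has 31 days: 458 − 31 = 427 left.
November 2028 has 30 days: 427 − 30 = 397 left.
December 2028 has 31 days: 397 − 31 = 366 left.
January 2029 has 31 days: 366 − 31 = 335 left.
February 2029 has 28 days (2029 is not a leap year): 335 − 28 = 307 left.
March 2029 has 31 days: 307 − 31 = 276 left.
April 2029 has 30 days: 276 − 30 = 246 left.
May 2029 has 31 days: 246 − 31 = 215 left.
June 2029 has 30 days: 215 − 30 = 185 left.
July 2029 has 31 days: 185 − 31 = 154 left.
August 2029 has 31 days: 154 − 31 = 123 left.
September 2029 has 30 days: 123 − 30 = 93 left.
October 2029 has 31 days: 93 − 31 = 62 left.
November 2029 has 30 days: 62 − 30 = 32 left.
December 2029 has 31 days: 32 − 31 = 1 left.
1 day into January 2030 → January 1, 2030.
Going back 8 months from January 1, 2030:
month 1 − 8 = -7, which is month 5 of year 2029 → May 2029.
Day 1 is valid in May, giving May 1, 2029.
Advancing 600 days from May 1, 2029:
May has 31 days, so 31 − 1 = 30 days remain after May 1, 2029; 600 − 30 = 570 left.
June 2029 has 30 days: 570 − 30 = 540 left.
July 2029 has 31 days: 540 − 31 = 509 left.
August 2029 has 31 days: 509 − 31 = 478 left.
September 2029 has 30 days: 478 − 30 = 448 left.
October 2029 has 31 days: 448 − 31 = 417 left.
November 2029 has 30 days: 417 − 30 = 387 left.
December 2029 has 31 days: 387 − 31 = 356 left.
January 2030 has 31 days: 356 − 31 = 325 left.
February 2030 has 28 days (2030 is not a leap year): 325 − 28 = 297 left.
March 2030 has 31 days: 297 − 31 = 266 left.
April 2030 has 30 days: 266 − 30 = 236 left.
May 2030 has 31 days: 236 − 31 = 205 left.
June 2030 has 30 days: 205 − 30 = 175 left.
July 2030 has 31 days: 175 − 31 = 144 left.
August 2030 has 31 days: 144 − 31 = 113 left.
September 2030 has 30 days: 113 − 30 = 83 left.
October 2030 has 31 days: 83 − 31 = 52 left.
November 2030 has 30 days: 52 − 30 = 22 left.
22 days into December 2030 → December 22, 2030.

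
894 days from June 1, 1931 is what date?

Counting forward 894 days from June 1, 1931.
June has 30 days, so 30 − 1 = 29 days remain after June 1, 1931; 894 − 29 = 865 left.
July 1931 has 31 days: 865 − 31 = 834 left.
August 1931 has 31 days: 834 − 31 = 803 left.
September 1931 has 30 days: 803 − 30 = 773 left.
October 1931 has 31 days: 773 − 31 = 742 left.
November 1931 has 30 days: 742 − 30 = 712 left.
December 1931 has 31 days: 712 − 31 = 681 left.
January 1932 has 31 days: 681 − 31 = 650 left.
February 1932 has 29 days (1932 is a leap year): 650 − 29 = 621 left.
March 1932 has 31 days: 621 − 31 = 590 left.
April 1932 has 30 days: 590 − 30 = 560 left.
May 1932 has 31 days: 560 − 31 = 529 left.
June 1932 has 30 days: 529 − 30 = 499 left.
July 1932 has 31 days: 499 − 31 = 468 left.
August 1932 has 31 days: 468 − 31 = 437 left.
September 1932 has 30 days: 437 − 30 = 407 left.
October 1932 has 31 days: 407 − 31 = 376 left.
November 1932 has 30 days: 376 − 30 = 346 left.
December 1932 has 31 days: 346 − 31 = 315 left.
January 1933 has 31 days: 315 − 31 = 284 left.
February 1933 has 28 days (1933 is not a leap year): 284 − 28 = 256 left.
March 1933 has 31 days: 256 − 31 = 225 left.
April 1933 has 30 days: 225 − 30 = 195 left.
May 1933 has 31 days: 195 − 31 = 164 left.
June 1933 has 30 days: 164 − 30 = 134 left.
July 1933 has 31 days: 134 − 31 = 103 left.
August 1933 has 31 days: 103 − 31 = 72 left.
September 1933 has 30 days: 72 − 30 = 42 left.
October 1933 has 31 days: 42 − 31 = 11 left.
11 days into November 1933 → November 11, 1933.

November 11, 1933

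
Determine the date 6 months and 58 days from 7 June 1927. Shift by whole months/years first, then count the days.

Counting forward 6 months and 58 days from June 7, 1927: first the month/year part, then the days.
month 6 + 6 = 12 → December 1927.
Day 7 is valid in December, giving December 7, 1927.
Now add 58 days from December 7, 1927.
December has 31 days, so 31 − 7 = 24 days remain after December 7, 1927; 58 − 24 = 34 left.
January 1928 has 31 days: 34 − 31 = 3 left.
3 days into February 1928 → February 3, 1928.

February 3, 1928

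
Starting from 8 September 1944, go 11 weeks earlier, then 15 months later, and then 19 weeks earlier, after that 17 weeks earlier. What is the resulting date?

Subtracting 11 weeks (= 77 days) from September 8, 1944:
Going back 8 days from September 8, 1944 reaches the end of the previous month; 77 − 8 = 69 left.
August 1944 has 31 days: 69 − 31 = 38 left.
July 1944 has 31 days: 38 − 31 = 7 left.
June 1944 has 30 days; 30 − 7 = 23 → June 23, 1944.
Counting forward 15 months from June 23, 1944:
month 6 + 15 = 21, which is month 9 of year 1945 → September 1945.
Day 23 is valid in September, giving September 23, 1945.
Subtracting 19 weeks (= 133 days) from September 23, 1945:
Going back 23 days from September 23, 1945 reaches the end of the previous month; 133 − 23 = 110 left.
August 1945 has 31 days: 110 − 31 = 79 left.
July 1945 has 31 days: 79 − 31 = 48 left.
June 1945 has 30 days: 48 − 30 = 18 left.
May 1945 has 31 days; 31 − 18 = 13 → May 13, 1945.
Subtracting 17 weeks (= 119 days) from May 13, 1945:
Going back 13 days from May 13, 1945 reaches the end of the previous month; 119 − 13 = 106 left.
April 1945 has 30 days: 106 − 30 = 76 left.
March 1945 has 31 days: 76 − 31 = 45 left.
February 1945 has 28 days (1945 is not a leap year): 45 − 28 = 17 left.
January 1945 has 31 days; 31 − 17 = 14 → January 14, 1945.

January 14, 1945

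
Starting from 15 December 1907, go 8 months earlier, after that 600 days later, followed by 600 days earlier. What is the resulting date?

Counting back 8 months from December 15, 1907:
month 12 − 8 = 4 → April 1907.
Day 15 is valid in April, giving April 15, 1907.
Adding 600 days from April 15, 1907:
April has 30 days, so 30 − 15 = 15 days remain after April 15, 1907; 600 − 15 = 585 left.
May 1907 has 31 days: 585 − 31 = 554 left.
June 1907 has 30 days: 554 − 30 = 524 left.
July 1907 has 31 days: 524 − 31 = 493 left.
August 1907 has 31 days: 493 − 31 = 462 left.
September 1907 has 30 days: 462 − 30 = 432 left.
October 1907 has 31 days: 432 − 31 = 401 left.
November 1907 has 30 days: 401 − 30 = 371 left.
December 1907 has 31 days: 371 − 31 = 340 left.
January 1908 has 31 days: 340 − 31 = 309 left.
February 1908 has 29 days (1908 is a leap year): 309 − 29 = 280 left.
March 1908 has 31 days: 280 − 31 = 249 left.
April 1908 has 30 days: 249 − 30 = 219 left.
May 1908 has 31 days: 219 − 31 = 188 left.
June 1908 has 30 days: 188 − 30 = 158 left.
July 1908 has 31 days: 158 − 31 = 127 left.
August 1908 has 31 days: 127 − 31 = 96 left.
September 1908 has 30 days: 96 − 30 = 66 left.
October 1908 has 31 days: 66 − 31 = 35 left.
November 1908 has 30 days: 35 − 30 = 5 left.
5 days into December 1908 → December 5, 1908.
Going back 600 days from December 5, 1908:
Going back 5 days from December 5, 1908 reaches the end of the previous month; 600 − 5 = 595 left.
November 1908 has 30 days: 595 − 30 = 565 left.
October 1908 has 31 days: 565 − 31 = 534 left.
September 1908 has 30 days: 534 − 30 = 504 left.
August 1908 has 31 days: 504 − 31 = 473 left.
July 1908 has 31 days: 473 − 31 = 442 left.
June 1908 has 30 days: 442 − 30 = 412 left.
May 1908 has 31 days: 412 − 31 = 381 left.
April 1908 has 30 days: 381 − 30 = 351 left.
March 1908 has 31 days: 351 − 31 = 320 left.
February 1908 has 29 days (1908 is a leap year): 320 − 29 = 291 left.
January 1908 has 31 days: 291 − 31 = 260 left.
December 1907 has 31 days: 260 − 31 = 229 left.
November 1907 has 30 days: 229 − 30 = 199 left.
October 1907 has 31 days: 199 − 31 = 168 left.
September 1907 has 30 days: 168 − 30 = 138 left.
August 1907 has 31 days: 138 − 31 = 107 left.
July 1907 has 31 days: 107 − 31 = 76 left.
June 1907 has 30 days: 76 − 30 = 46 left.
May 1907 has 31 days: 46 − 31 = 15 left.
April 1907 has 30 days; 30 − 15 = 15 → April 15, 1907.

April 15, 1907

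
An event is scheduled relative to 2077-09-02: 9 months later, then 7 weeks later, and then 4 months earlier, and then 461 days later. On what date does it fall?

June 25, 2079

Counting forward 9 months from September 2, 2077:
month 9 + 9 = 18, which is month 6 of year 2078 → June 2078.
Day 2 is valid in June, giving June 2, 2078.
Advancing 7 weeks (= 49 days) from June 2, 2078:
June has 30 days, so 30 − 2 = 28 days remain after June 2, 2078; 49 − 28 = 21 left.
21 days into July 2078 → July 21, 2078.
Counting back 4 months from July 21, 2078:
month 7 − 4 = 3 → March 2078.
Day 21 is valid in March, giving March 21, 2078.
Counting forward 461 days from March 21, 2078:
March has 31 days, so 31 − 21 = 10 days remain after March 21, 2078; 461 − 10 = 451 left.
April 2078 has 30 days: 451 − 30 = 421 left.
May 2078 has 31 days: 421 − 31 = 390 left.
June 2078 has 30 days: 390 − 30 = 360 left.
July 2078 has 31 days: 360 − 31 = 329 left.
August 2078 has 31 days: 329 − 31 = 298 left.
September 2078 has 30 days: 298 − 30 = 268 left.
October 2078 has 31 days: 268 − 31 = 237 left.
November 2078 has 30 days: 237 − 30 = 207 left.
December 2078 has 31 days: 207 − 31 = 176 left.
January 2079 has 31 days: 176 − 31 = 145 left.
February 2079 has 28 days (2079 is not a leap year): 145 − 28 = 117 left.
March 2079 has 31 days: 117 − 31 = 86 left.
April 2079 has 30 days: 86 − 30 = 56 left.
May 2079 has 31 days: 56 − 31 = 25 left.
25 days into June 2079 → June 25, 2079.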